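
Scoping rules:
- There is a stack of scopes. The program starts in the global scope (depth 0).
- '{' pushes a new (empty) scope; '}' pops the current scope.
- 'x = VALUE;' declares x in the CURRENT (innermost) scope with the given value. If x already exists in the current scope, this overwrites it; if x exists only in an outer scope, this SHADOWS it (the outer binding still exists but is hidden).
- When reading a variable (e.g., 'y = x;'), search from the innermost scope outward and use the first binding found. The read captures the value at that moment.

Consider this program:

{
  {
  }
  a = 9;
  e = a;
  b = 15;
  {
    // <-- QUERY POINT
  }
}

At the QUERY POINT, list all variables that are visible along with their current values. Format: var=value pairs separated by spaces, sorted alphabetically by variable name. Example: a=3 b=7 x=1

Step 1: enter scope (depth=1)
Step 2: enter scope (depth=2)
Step 3: exit scope (depth=1)
Step 4: declare a=9 at depth 1
Step 5: declare e=(read a)=9 at depth 1
Step 6: declare b=15 at depth 1
Step 7: enter scope (depth=2)
Visible at query point: a=9 b=15 e=9

Answer: a=9 b=15 e=9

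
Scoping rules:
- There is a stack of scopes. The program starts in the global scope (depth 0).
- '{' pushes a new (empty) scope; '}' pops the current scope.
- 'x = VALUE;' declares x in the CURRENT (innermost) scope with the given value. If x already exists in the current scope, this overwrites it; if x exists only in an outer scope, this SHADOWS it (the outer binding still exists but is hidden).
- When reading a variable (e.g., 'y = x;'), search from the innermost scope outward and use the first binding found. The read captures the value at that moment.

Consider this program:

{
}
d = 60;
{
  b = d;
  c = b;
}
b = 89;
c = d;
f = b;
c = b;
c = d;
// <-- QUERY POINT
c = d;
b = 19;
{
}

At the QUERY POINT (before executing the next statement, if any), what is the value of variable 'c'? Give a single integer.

Step 1: enter scope (depth=1)
Step 2: exit scope (depth=0)
Step 3: declare d=60 at depth 0
Step 4: enter scope (depth=1)
Step 5: declare b=(read d)=60 at depth 1
Step 6: declare c=(read b)=60 at depth 1
Step 7: exit scope (depth=0)
Step 8: declare b=89 at depth 0
Step 9: declare c=(read d)=60 at depth 0
Step 10: declare f=(read b)=89 at depth 0
Step 11: declare c=(read b)=89 at depth 0
Step 12: declare c=(read d)=60 at depth 0
Visible at query point: b=89 c=60 d=60 f=89

Answer: 60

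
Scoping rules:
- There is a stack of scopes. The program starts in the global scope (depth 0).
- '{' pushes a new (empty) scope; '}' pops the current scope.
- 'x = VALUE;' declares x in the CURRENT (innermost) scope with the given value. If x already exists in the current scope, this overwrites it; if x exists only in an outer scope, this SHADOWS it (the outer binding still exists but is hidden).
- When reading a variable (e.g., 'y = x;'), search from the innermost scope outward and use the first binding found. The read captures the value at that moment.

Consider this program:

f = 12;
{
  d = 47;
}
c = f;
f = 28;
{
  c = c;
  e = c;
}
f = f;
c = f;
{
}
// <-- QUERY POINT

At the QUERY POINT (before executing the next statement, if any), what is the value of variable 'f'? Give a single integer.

Answer: 28

Derivation:
Step 1: declare f=12 at depth 0
Step 2: enter scope (depth=1)
Step 3: declare d=47 at depth 1
Step 4: exit scope (depth=0)
Step 5: declare c=(read f)=12 at depth 0
Step 6: declare f=28 at depth 0
Step 7: enter scope (depth=1)
Step 8: declare c=(read c)=12 at depth 1
Step 9: declare e=(read c)=12 at depth 1
Step 10: exit scope (depth=0)
Step 11: declare f=(read f)=28 at depth 0
Step 12: declare c=(read f)=28 at depth 0
Step 13: enter scope (depth=1)
Step 14: exit scope (depth=0)
Visible at query point: c=28 f=28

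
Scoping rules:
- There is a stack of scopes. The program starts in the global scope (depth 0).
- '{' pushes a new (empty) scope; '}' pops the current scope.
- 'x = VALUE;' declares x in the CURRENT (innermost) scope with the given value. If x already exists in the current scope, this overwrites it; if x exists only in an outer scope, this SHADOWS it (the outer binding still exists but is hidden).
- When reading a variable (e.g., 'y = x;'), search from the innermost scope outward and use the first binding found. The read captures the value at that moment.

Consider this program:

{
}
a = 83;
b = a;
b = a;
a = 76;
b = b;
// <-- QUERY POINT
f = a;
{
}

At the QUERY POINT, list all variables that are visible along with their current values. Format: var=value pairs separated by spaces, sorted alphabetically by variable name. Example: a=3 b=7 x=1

Step 1: enter scope (depth=1)
Step 2: exit scope (depth=0)
Step 3: declare a=83 at depth 0
Step 4: declare b=(read a)=83 at depth 0
Step 5: declare b=(read a)=83 at depth 0
Step 6: declare a=76 at depth 0
Step 7: declare b=(read b)=83 at depth 0
Visible at query point: a=76 b=83

Answer: a=76 b=83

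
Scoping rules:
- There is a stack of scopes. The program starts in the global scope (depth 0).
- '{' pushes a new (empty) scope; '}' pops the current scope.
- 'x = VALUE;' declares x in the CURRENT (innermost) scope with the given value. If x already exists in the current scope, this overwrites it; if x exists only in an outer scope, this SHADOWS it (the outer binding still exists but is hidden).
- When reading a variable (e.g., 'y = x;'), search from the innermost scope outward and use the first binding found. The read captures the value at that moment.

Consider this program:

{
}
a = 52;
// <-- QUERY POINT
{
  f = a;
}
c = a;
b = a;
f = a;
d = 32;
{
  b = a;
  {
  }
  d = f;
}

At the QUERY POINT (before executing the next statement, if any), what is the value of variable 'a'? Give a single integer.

Answer: 52

Derivation:
Step 1: enter scope (depth=1)
Step 2: exit scope (depth=0)
Step 3: declare a=52 at depth 0
Visible at query point: a=52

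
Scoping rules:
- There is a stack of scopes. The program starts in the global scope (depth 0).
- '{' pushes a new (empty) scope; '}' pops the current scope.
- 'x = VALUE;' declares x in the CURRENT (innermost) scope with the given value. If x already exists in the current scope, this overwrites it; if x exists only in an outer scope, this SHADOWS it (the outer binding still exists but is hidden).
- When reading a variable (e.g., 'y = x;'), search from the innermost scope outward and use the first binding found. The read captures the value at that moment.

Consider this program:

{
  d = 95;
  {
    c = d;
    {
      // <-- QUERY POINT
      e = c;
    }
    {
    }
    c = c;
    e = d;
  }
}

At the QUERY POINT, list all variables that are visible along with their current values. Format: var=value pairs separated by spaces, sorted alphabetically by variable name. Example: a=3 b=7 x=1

Step 1: enter scope (depth=1)
Step 2: declare d=95 at depth 1
Step 3: enter scope (depth=2)
Step 4: declare c=(read d)=95 at depth 2
Step 5: enter scope (depth=3)
Visible at query point: c=95 d=95

Answer: c=95 d=95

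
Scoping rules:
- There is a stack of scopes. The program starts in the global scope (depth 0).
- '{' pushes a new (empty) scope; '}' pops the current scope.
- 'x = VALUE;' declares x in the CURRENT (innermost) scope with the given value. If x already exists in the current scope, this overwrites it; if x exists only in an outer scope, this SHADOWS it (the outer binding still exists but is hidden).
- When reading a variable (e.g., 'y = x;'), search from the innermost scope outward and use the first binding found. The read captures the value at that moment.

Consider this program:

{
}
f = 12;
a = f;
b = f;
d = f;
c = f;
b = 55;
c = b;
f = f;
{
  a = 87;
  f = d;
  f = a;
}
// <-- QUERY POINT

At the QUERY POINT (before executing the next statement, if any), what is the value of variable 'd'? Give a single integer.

Step 1: enter scope (depth=1)
Step 2: exit scope (depth=0)
Step 3: declare f=12 at depth 0
Step 4: declare a=(read f)=12 at depth 0
Step 5: declare b=(read f)=12 at depth 0
Step 6: declare d=(read f)=12 at depth 0
Step 7: declare c=(read f)=12 at depth 0
Step 8: declare b=55 at depth 0
Step 9: declare c=(read b)=55 at depth 0
Step 10: declare f=(read f)=12 at depth 0
Step 11: enter scope (depth=1)
Step 12: declare a=87 at depth 1
Step 13: declare f=(read d)=12 at depth 1
Step 14: declare f=(read a)=87 at depth 1
Step 15: exit scope (depth=0)
Visible at query point: a=12 b=55 c=55 d=12 f=12

Answer: 12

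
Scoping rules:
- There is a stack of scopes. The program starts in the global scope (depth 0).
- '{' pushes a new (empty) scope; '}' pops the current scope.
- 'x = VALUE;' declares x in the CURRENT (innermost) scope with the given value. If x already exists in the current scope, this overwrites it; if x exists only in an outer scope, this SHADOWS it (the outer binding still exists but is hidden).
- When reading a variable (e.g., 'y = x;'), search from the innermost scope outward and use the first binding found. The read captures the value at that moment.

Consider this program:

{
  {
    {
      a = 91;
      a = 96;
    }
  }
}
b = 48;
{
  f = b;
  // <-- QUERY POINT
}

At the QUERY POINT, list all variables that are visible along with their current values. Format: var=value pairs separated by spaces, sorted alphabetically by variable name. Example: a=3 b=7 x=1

Answer: b=48 f=48

Derivation:
Step 1: enter scope (depth=1)
Step 2: enter scope (depth=2)
Step 3: enter scope (depth=3)
Step 4: declare a=91 at depth 3
Step 5: declare a=96 at depth 3
Step 6: exit scope (depth=2)
Step 7: exit scope (depth=1)
Step 8: exit scope (depth=0)
Step 9: declare b=48 at depth 0
Step 10: enter scope (depth=1)
Step 11: declare f=(read b)=48 at depth 1
Visible at query point: b=48 f=48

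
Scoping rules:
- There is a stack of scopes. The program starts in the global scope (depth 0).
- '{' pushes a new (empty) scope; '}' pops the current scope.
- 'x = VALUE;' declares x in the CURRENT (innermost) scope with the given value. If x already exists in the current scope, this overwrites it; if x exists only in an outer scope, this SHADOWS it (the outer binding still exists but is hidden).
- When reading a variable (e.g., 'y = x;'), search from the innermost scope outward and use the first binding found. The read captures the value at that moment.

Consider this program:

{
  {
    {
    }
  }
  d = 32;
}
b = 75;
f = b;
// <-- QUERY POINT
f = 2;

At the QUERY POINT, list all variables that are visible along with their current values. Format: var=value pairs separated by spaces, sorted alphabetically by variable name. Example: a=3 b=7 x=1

Answer: b=75 f=75

Derivation:
Step 1: enter scope (depth=1)
Step 2: enter scope (depth=2)
Step 3: enter scope (depth=3)
Step 4: exit scope (depth=2)
Step 5: exit scope (depth=1)
Step 6: declare d=32 at depth 1
Step 7: exit scope (depth=0)
Step 8: declare b=75 at depth 0
Step 9: declare f=(read b)=75 at depth 0
Visible at query point: b=75 f=75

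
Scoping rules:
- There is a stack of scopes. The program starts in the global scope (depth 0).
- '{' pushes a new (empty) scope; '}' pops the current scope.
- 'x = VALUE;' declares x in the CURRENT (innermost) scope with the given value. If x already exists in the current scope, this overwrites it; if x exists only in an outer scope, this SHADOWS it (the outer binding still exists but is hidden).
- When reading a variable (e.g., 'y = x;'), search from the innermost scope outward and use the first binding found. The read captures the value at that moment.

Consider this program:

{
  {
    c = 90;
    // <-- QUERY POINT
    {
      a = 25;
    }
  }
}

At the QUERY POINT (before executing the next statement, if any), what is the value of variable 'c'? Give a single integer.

Step 1: enter scope (depth=1)
Step 2: enter scope (depth=2)
Step 3: declare c=90 at depth 2
Visible at query point: c=90

Answer: 90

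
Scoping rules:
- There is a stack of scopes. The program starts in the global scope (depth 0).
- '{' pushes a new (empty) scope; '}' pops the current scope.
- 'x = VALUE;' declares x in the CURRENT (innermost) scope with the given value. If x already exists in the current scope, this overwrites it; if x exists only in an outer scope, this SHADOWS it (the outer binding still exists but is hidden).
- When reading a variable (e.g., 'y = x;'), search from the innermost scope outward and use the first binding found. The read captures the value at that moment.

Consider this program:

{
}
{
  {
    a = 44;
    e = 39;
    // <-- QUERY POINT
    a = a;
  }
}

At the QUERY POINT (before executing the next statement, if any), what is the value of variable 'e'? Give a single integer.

Step 1: enter scope (depth=1)
Step 2: exit scope (depth=0)
Step 3: enter scope (depth=1)
Step 4: enter scope (depth=2)
Step 5: declare a=44 at depth 2
Step 6: declare e=39 at depth 2
Visible at query point: a=44 e=39

Answer: 39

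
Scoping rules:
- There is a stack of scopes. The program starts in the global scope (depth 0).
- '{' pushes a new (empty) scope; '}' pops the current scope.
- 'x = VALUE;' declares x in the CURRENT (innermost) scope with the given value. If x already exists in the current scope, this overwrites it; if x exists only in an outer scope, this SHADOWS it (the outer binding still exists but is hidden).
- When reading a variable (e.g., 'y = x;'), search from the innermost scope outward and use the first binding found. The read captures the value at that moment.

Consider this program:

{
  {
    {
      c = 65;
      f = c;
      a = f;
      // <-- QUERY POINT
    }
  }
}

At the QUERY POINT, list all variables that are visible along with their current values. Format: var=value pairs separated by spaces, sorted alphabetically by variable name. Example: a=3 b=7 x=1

Answer: a=65 c=65 f=65

Derivation:
Step 1: enter scope (depth=1)
Step 2: enter scope (depth=2)
Step 3: enter scope (depth=3)
Step 4: declare c=65 at depth 3
Step 5: declare f=(read c)=65 at depth 3
Step 6: declare a=(read f)=65 at depth 3
Visible at query point: a=65 c=65 f=65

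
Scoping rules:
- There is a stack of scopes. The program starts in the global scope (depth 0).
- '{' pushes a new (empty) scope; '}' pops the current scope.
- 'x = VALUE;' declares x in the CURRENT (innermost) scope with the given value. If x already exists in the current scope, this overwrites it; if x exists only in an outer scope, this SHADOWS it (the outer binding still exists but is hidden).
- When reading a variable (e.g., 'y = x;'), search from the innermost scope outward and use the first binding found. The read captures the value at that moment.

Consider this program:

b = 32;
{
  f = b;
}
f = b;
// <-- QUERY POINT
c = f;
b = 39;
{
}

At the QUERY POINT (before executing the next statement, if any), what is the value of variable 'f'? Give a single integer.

Answer: 32

Derivation:
Step 1: declare b=32 at depth 0
Step 2: enter scope (depth=1)
Step 3: declare f=(read b)=32 at depth 1
Step 4: exit scope (depth=0)
Step 5: declare f=(read b)=32 at depth 0
Visible at query point: b=32 f=32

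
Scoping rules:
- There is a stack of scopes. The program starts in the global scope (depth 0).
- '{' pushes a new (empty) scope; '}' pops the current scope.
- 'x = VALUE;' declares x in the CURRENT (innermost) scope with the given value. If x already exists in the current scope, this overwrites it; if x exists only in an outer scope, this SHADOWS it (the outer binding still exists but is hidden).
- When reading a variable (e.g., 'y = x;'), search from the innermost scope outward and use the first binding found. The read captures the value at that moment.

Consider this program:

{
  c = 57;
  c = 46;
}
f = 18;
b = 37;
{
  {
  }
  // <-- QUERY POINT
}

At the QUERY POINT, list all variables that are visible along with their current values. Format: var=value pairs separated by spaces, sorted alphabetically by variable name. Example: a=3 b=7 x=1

Answer: b=37 f=18

Derivation:
Step 1: enter scope (depth=1)
Step 2: declare c=57 at depth 1
Step 3: declare c=46 at depth 1
Step 4: exit scope (depth=0)
Step 5: declare f=18 at depth 0
Step 6: declare b=37 at depth 0
Step 7: enter scope (depth=1)
Step 8: enter scope (depth=2)
Step 9: exit scope (depth=1)
Visible at query point: b=37 f=18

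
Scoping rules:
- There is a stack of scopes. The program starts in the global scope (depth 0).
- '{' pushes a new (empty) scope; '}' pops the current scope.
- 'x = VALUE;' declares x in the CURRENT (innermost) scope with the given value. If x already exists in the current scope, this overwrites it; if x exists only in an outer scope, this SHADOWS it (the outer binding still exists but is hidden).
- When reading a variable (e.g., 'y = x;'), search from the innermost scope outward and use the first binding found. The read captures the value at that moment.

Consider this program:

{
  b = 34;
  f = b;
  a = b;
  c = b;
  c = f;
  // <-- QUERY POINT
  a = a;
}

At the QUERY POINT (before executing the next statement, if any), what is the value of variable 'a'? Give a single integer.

Step 1: enter scope (depth=1)
Step 2: declare b=34 at depth 1
Step 3: declare f=(read b)=34 at depth 1
Step 4: declare a=(read b)=34 at depth 1
Step 5: declare c=(read b)=34 at depth 1
Step 6: declare c=(read f)=34 at depth 1
Visible at query point: a=34 b=34 c=34 f=34

Answer: 34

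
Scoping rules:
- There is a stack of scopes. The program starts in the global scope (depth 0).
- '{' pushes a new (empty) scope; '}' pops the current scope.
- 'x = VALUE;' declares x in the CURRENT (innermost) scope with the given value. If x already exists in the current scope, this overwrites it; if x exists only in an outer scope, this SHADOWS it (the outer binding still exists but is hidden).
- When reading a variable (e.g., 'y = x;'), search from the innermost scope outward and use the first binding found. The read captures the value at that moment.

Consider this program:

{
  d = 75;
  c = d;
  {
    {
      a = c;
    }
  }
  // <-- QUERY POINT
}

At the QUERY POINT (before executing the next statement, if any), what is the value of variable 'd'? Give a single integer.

Answer: 75

Derivation:
Step 1: enter scope (depth=1)
Step 2: declare d=75 at depth 1
Step 3: declare c=(read d)=75 at depth 1
Step 4: enter scope (depth=2)
Step 5: enter scope (depth=3)
Step 6: declare a=(read c)=75 at depth 3
Step 7: exit scope (depth=2)
Step 8: exit scope (depth=1)
Visible at query point: c=75 d=75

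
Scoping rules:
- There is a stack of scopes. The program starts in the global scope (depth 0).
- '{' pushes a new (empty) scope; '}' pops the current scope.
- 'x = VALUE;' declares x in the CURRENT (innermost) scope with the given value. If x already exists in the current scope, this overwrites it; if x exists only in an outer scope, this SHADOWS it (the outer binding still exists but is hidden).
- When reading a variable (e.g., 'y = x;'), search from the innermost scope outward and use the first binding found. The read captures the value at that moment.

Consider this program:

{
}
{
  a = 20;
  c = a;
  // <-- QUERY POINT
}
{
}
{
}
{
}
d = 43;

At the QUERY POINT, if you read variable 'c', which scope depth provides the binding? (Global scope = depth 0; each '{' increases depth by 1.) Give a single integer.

Answer: 1

Derivation:
Step 1: enter scope (depth=1)
Step 2: exit scope (depth=0)
Step 3: enter scope (depth=1)
Step 4: declare a=20 at depth 1
Step 5: declare c=(read a)=20 at depth 1
Visible at query point: a=20 c=20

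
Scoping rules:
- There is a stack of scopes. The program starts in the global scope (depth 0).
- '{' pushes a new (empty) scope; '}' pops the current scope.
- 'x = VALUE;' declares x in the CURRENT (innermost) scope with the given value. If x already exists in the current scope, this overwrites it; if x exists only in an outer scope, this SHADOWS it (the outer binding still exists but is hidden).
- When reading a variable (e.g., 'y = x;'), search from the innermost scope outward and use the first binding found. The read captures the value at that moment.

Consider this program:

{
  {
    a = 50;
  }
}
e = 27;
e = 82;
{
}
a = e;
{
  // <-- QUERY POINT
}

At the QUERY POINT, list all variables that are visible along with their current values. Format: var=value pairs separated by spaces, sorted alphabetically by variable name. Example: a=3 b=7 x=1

Step 1: enter scope (depth=1)
Step 2: enter scope (depth=2)
Step 3: declare a=50 at depth 2
Step 4: exit scope (depth=1)
Step 5: exit scope (depth=0)
Step 6: declare e=27 at depth 0
Step 7: declare e=82 at depth 0
Step 8: enter scope (depth=1)
Step 9: exit scope (depth=0)
Step 10: declare a=(read e)=82 at depth 0
Step 11: enter scope (depth=1)
Visible at query point: a=82 e=82

Answer: a=82 e=82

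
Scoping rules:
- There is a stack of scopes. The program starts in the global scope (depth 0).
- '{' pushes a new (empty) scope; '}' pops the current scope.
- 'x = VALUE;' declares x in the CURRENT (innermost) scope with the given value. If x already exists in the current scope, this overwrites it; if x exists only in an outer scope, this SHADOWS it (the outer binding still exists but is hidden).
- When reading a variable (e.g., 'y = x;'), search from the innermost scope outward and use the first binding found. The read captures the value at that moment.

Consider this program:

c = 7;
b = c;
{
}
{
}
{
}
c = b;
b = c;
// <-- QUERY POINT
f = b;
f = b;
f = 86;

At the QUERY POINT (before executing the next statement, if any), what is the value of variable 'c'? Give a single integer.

Step 1: declare c=7 at depth 0
Step 2: declare b=(read c)=7 at depth 0
Step 3: enter scope (depth=1)
Step 4: exit scope (depth=0)
Step 5: enter scope (depth=1)
Step 6: exit scope (depth=0)
Step 7: enter scope (depth=1)
Step 8: exit scope (depth=0)
Step 9: declare c=(read b)=7 at depth 0
Step 10: declare b=(read c)=7 at depth 0
Visible at query point: b=7 c=7

Answer: 7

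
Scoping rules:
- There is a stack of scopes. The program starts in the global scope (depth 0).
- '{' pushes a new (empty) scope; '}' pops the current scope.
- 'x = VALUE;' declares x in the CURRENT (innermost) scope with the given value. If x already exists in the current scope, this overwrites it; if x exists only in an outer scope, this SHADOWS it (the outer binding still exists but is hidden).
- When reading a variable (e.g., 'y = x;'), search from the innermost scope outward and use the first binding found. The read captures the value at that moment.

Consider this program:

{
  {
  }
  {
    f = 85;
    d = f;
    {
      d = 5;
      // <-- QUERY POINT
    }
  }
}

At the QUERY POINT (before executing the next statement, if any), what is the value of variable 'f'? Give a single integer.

Answer: 85

Derivation:
Step 1: enter scope (depth=1)
Step 2: enter scope (depth=2)
Step 3: exit scope (depth=1)
Step 4: enter scope (depth=2)
Step 5: declare f=85 at depth 2
Step 6: declare d=(read f)=85 at depth 2
Step 7: enter scope (depth=3)
Step 8: declare d=5 at depth 3
Visible at query point: d=5 f=85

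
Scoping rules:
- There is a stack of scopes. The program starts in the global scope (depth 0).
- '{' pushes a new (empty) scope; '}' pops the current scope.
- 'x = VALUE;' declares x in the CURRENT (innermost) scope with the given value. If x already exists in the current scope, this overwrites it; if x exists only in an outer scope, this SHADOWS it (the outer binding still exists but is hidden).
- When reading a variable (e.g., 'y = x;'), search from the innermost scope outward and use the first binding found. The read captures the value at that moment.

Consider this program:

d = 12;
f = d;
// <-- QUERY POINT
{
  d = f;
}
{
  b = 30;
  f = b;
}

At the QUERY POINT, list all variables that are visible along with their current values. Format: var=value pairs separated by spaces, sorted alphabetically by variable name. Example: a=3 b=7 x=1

Step 1: declare d=12 at depth 0
Step 2: declare f=(read d)=12 at depth 0
Visible at query point: d=12 f=12

Answer: d=12 f=12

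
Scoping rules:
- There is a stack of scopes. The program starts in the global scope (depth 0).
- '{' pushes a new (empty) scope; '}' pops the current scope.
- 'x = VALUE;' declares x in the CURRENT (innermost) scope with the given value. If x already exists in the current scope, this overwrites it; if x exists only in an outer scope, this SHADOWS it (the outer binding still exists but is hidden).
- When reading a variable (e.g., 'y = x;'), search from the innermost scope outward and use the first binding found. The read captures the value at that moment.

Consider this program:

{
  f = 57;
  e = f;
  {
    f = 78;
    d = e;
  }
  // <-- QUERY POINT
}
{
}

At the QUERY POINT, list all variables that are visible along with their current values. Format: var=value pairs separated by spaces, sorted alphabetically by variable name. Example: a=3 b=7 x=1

Step 1: enter scope (depth=1)
Step 2: declare f=57 at depth 1
Step 3: declare e=(read f)=57 at depth 1
Step 4: enter scope (depth=2)
Step 5: declare f=78 at depth 2
Step 6: declare d=(read e)=57 at depth 2
Step 7: exit scope (depth=1)
Visible at query point: e=57 f=57

Answer: e=57 f=57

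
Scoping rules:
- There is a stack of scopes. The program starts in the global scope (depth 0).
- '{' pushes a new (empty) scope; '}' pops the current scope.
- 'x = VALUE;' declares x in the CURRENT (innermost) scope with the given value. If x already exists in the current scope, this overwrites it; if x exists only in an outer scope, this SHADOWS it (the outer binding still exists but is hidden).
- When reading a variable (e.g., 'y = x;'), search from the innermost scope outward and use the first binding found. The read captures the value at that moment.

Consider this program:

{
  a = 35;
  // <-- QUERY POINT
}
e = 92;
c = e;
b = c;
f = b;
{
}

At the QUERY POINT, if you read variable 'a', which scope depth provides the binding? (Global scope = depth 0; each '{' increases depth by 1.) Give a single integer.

Step 1: enter scope (depth=1)
Step 2: declare a=35 at depth 1
Visible at query point: a=35

Answer: 1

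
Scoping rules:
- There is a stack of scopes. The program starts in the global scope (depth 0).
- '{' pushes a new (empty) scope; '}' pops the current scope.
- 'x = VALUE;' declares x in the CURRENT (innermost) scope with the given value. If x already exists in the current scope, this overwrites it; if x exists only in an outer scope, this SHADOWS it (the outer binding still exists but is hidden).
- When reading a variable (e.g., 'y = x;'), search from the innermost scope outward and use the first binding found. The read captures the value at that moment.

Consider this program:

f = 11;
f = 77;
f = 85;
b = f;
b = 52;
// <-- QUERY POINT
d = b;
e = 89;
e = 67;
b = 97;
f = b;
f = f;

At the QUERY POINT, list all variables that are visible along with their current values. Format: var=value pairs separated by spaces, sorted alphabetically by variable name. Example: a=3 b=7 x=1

Answer: b=52 f=85

Derivation:
Step 1: declare f=11 at depth 0
Step 2: declare f=77 at depth 0
Step 3: declare f=85 at depth 0
Step 4: declare b=(read f)=85 at depth 0
Step 5: declare b=52 at depth 0
Visible at query point: b=52 f=85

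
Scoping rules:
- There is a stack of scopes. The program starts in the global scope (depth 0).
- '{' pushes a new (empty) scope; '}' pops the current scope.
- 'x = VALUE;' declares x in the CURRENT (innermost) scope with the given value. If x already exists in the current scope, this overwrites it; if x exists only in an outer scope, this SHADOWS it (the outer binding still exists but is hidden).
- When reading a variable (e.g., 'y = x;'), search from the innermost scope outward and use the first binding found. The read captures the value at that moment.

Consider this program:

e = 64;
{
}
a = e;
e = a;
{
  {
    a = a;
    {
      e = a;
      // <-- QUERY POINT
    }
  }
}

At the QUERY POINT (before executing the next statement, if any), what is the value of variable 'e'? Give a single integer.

Answer: 64

Derivation:
Step 1: declare e=64 at depth 0
Step 2: enter scope (depth=1)
Step 3: exit scope (depth=0)
Step 4: declare a=(read e)=64 at depth 0
Step 5: declare e=(read a)=64 at depth 0
Step 6: enter scope (depth=1)
Step 7: enter scope (depth=2)
Step 8: declare a=(read a)=64 at depth 2
Step 9: enter scope (depth=3)
Step 10: declare e=(read a)=64 at depth 3
Visible at query point: a=64 e=64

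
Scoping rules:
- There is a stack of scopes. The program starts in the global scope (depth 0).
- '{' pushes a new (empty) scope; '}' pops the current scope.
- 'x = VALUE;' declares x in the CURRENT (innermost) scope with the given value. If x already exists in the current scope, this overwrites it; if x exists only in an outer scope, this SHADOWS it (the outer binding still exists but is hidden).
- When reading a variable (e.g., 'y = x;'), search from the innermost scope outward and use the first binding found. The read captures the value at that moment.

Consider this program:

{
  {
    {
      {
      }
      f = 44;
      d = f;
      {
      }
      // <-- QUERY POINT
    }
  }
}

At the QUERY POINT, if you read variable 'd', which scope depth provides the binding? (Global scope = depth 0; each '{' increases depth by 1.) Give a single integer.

Step 1: enter scope (depth=1)
Step 2: enter scope (depth=2)
Step 3: enter scope (depth=3)
Step 4: enter scope (depth=4)
Step 5: exit scope (depth=3)
Step 6: declare f=44 at depth 3
Step 7: declare d=(read f)=44 at depth 3
Step 8: enter scope (depth=4)
Step 9: exit scope (depth=3)
Visible at query point: d=44 f=44

Answer: 3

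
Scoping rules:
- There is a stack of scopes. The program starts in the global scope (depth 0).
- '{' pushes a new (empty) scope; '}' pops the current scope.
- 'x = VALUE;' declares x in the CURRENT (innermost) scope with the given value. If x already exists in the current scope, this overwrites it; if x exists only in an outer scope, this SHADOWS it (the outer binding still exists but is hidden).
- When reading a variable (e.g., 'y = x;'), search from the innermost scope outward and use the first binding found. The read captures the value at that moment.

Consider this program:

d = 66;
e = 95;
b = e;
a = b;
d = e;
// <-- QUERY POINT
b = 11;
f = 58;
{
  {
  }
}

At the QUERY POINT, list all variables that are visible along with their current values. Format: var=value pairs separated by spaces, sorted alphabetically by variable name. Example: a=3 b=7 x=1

Step 1: declare d=66 at depth 0
Step 2: declare e=95 at depth 0
Step 3: declare b=(read e)=95 at depth 0
Step 4: declare a=(read b)=95 at depth 0
Step 5: declare d=(read e)=95 at depth 0
Visible at query point: a=95 b=95 d=95 e=95

Answer: a=95 b=95 d=95 e=95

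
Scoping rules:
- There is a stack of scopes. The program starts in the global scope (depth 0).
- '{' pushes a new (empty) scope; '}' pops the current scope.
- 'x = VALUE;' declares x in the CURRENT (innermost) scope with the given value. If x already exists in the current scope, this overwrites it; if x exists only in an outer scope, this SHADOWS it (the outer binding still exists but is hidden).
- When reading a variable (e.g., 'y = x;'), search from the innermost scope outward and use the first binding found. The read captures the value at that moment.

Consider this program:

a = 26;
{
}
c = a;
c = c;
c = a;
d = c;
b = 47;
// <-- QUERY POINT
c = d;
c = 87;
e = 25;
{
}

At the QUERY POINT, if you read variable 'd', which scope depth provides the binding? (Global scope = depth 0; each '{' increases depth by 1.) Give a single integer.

Answer: 0

Derivation:
Step 1: declare a=26 at depth 0
Step 2: enter scope (depth=1)
Step 3: exit scope (depth=0)
Step 4: declare c=(read a)=26 at depth 0
Step 5: declare c=(read c)=26 at depth 0
Step 6: declare c=(read a)=26 at depth 0
Step 7: declare d=(read c)=26 at depth 0
Step 8: declare b=47 at depth 0
Visible at query point: a=26 b=47 c=26 d=26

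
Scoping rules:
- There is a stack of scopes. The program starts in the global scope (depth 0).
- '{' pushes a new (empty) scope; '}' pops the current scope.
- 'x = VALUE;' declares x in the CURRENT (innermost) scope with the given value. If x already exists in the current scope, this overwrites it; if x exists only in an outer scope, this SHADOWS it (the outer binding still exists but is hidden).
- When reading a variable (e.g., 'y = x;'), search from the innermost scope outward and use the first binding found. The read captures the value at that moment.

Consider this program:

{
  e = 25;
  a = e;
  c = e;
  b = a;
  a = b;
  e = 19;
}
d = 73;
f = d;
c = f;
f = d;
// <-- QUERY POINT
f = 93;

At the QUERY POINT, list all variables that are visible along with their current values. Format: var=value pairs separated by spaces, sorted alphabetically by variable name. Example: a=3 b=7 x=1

Answer: c=73 d=73 f=73

Derivation:
Step 1: enter scope (depth=1)
Step 2: declare e=25 at depth 1
Step 3: declare a=(read e)=25 at depth 1
Step 4: declare c=(read e)=25 at depth 1
Step 5: declare b=(read a)=25 at depth 1
Step 6: declare a=(read b)=25 at depth 1
Step 7: declare e=19 at depth 1
Step 8: exit scope (depth=0)
Step 9: declare d=73 at depth 0
Step 10: declare f=(read d)=73 at depth 0
Step 11: declare c=(read f)=73 at depth 0
Step 12: declare f=(read d)=73 at depth 0
Visible at query point: c=73 d=73 f=73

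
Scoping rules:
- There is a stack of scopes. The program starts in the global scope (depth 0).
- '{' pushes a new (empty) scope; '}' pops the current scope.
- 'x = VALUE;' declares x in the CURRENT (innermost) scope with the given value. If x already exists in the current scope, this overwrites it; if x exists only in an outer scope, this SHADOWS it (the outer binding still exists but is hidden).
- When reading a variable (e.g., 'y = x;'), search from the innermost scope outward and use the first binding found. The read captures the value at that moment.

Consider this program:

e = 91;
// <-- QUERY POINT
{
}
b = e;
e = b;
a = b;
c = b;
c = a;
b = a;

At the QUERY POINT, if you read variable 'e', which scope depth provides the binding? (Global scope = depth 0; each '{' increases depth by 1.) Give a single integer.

Step 1: declare e=91 at depth 0
Visible at query point: e=91

Answer: 0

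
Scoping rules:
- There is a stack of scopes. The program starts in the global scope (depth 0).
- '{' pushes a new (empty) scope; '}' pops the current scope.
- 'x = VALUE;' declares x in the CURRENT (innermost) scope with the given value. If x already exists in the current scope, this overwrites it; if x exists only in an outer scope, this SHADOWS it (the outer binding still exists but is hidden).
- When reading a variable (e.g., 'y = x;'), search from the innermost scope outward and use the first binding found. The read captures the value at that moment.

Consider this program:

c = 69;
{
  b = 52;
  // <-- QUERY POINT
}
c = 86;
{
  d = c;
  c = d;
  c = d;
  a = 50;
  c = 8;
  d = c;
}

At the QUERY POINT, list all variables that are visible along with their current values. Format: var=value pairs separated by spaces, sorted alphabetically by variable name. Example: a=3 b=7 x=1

Answer: b=52 c=69

Derivation:
Step 1: declare c=69 at depth 0
Step 2: enter scope (depth=1)
Step 3: declare b=52 at depth 1
Visible at query point: b=52 c=69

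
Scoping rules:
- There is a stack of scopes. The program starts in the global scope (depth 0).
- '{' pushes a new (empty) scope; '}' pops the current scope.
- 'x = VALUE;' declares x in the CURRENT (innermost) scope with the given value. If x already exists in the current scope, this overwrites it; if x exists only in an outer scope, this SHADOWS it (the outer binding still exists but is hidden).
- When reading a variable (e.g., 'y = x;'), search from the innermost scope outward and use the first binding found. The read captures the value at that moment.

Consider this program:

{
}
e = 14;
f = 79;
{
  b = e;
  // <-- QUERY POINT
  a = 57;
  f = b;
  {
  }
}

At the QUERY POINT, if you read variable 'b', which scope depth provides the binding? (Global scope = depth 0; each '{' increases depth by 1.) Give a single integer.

Step 1: enter scope (depth=1)
Step 2: exit scope (depth=0)
Step 3: declare e=14 at depth 0
Step 4: declare f=79 at depth 0
Step 5: enter scope (depth=1)
Step 6: declare b=(read e)=14 at depth 1
Visible at query point: b=14 e=14 f=79

Answer: 1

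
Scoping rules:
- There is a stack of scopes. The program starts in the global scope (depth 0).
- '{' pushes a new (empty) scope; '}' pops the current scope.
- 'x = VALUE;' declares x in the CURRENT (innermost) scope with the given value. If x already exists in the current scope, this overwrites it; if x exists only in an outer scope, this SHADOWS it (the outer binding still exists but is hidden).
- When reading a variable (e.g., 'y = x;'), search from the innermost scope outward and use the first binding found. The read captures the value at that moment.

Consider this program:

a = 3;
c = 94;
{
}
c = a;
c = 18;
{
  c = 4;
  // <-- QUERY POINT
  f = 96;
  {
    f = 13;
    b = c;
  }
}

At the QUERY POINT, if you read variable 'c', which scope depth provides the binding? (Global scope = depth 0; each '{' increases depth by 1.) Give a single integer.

Step 1: declare a=3 at depth 0
Step 2: declare c=94 at depth 0
Step 3: enter scope (depth=1)
Step 4: exit scope (depth=0)
Step 5: declare c=(read a)=3 at depth 0
Step 6: declare c=18 at depth 0
Step 7: enter scope (depth=1)
Step 8: declare c=4 at depth 1
Visible at query point: a=3 c=4

Answer: 1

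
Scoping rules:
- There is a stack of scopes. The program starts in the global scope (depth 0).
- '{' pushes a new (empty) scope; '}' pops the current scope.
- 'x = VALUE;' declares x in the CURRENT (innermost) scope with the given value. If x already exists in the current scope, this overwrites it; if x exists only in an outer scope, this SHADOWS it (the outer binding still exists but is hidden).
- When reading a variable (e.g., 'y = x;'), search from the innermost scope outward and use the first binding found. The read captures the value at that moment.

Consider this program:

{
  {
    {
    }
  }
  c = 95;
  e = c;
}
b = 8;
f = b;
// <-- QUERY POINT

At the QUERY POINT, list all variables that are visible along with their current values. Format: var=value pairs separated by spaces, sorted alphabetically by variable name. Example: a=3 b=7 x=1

Step 1: enter scope (depth=1)
Step 2: enter scope (depth=2)
Step 3: enter scope (depth=3)
Step 4: exit scope (depth=2)
Step 5: exit scope (depth=1)
Step 6: declare c=95 at depth 1
Step 7: declare e=(read c)=95 at depth 1
Step 8: exit scope (depth=0)
Step 9: declare b=8 at depth 0
Step 10: declare f=(read b)=8 at depth 0
Visible at query point: b=8 f=8

Answer: b=8 f=8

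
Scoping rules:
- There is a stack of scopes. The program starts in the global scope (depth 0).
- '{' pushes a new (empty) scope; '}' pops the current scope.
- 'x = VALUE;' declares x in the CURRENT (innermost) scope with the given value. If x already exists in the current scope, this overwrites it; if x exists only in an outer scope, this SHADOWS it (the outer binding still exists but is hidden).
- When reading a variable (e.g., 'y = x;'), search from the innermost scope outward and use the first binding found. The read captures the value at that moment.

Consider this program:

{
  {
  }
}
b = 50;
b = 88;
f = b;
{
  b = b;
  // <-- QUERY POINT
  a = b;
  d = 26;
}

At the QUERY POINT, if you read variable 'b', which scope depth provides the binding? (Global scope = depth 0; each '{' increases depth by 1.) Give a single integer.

Step 1: enter scope (depth=1)
Step 2: enter scope (depth=2)
Step 3: exit scope (depth=1)
Step 4: exit scope (depth=0)
Step 5: declare b=50 at depth 0
Step 6: declare b=88 at depth 0
Step 7: declare f=(read b)=88 at depth 0
Step 8: enter scope (depth=1)
Step 9: declare b=(read b)=88 at depth 1
Visible at query point: b=88 f=88

Answer: 1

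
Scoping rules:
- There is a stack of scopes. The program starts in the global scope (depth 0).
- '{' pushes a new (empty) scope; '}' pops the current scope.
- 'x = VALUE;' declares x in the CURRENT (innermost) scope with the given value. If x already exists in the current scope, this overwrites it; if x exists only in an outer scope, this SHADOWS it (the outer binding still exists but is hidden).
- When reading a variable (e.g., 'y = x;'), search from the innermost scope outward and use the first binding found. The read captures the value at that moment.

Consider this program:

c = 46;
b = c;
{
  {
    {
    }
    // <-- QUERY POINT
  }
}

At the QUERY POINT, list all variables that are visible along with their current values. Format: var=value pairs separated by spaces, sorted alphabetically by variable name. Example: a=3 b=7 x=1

Answer: b=46 c=46

Derivation:
Step 1: declare c=46 at depth 0
Step 2: declare b=(read c)=46 at depth 0
Step 3: enter scope (depth=1)
Step 4: enter scope (depth=2)
Step 5: enter scope (depth=3)
Step 6: exit scope (depth=2)
Visible at query point: b=46 c=46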